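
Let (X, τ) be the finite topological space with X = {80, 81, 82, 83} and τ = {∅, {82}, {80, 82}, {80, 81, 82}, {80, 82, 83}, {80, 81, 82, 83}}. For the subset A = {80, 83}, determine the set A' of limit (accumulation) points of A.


A' = {81, 83}

For each x ∈ X, list the open sets U ∈ τ with x ∈ U, then check whether U ∩ (A ∖ {x}) ≠ ∅ for every such U.
  x = 80: open {80, 82} ∋ x has {80, 82} ∩ (A ∖ {80}) = ∅, so x is NOT a limit point.
  x = 81: opens ∋ x are {80, 81, 82}, {80, 81, 82, 83}; each meets A ∖ {81}, so x IS a limit point.
  x = 82: open {82} ∋ x has {82} ∩ (A ∖ {82}) = ∅, so x is NOT a limit point.
  x = 83: opens ∋ x are {80, 82, 83}, {80, 81, 82, 83}; each meets A ∖ {83}, so x IS a limit point.
Collecting: A' = {81, 83}.


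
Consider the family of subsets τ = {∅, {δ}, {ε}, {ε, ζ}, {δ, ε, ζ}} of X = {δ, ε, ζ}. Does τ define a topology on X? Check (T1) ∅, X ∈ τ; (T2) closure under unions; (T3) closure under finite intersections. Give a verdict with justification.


τ is NOT a topology on X.

Axiom (T1): ∅ ∈ τ? Yes; X ∈ τ? Yes.
Axiom (T2/T3): check pairwise unions and intersections of members of τ.
Counterexample for (T2): {δ} ∪ {ε} = {δ, ε} ∉ τ. Therefore τ is NOT a topology.


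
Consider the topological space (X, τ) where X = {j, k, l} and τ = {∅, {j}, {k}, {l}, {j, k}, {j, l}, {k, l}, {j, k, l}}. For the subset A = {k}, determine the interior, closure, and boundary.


int(A) = {k}, cl(A) = {k}, ∂A = ∅.

Closed sets in (X, τ) are complements of opens:
  closed(X, τ) = {∅, {j}, {k}, {l}, {j, k}, {j, l}, {k, l}, {j, k, l}}.
int(A) = ⋃ {U ∈ τ : U ⊆ A}. Opens contained in A: ∅, {k}.
Taking the union of these: int(A) = {k}.
cl(A) = ⋂ {C closed : A ⊆ C}. Closed sets containing A: {k}, {j, k}, {k, l}, {j, k, l}.
Intersecting these: cl(A) = {k}.
∂A = cl(A) ∖ int(A) = {k} ∖ {k} = ∅.


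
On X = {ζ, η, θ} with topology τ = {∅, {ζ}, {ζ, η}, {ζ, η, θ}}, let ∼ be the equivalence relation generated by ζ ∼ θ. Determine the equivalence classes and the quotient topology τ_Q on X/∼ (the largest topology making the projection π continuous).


X/∼ = {[ζ=θ], [η]}; |τ_Q| = 2.

Equivalence classes: [ζ=θ], [η].
Quotient map π: X → X/∼ sends ζ ↦ [ζ=θ], η ↦ [η], θ ↦ [ζ=θ].
For each subset V ⊆ X/∼, compute π^{-1}(V) ⊆ X and check whether π^{-1}(V) ∈ τ. V is open in τ_Q iff π^{-1}(V) ∈ τ.
  V = {}: π^{-1}(V) = ∅ ∈ τ ✓.
  V = {[ζ=θ]}: π^{-1}(V) = {ζ, θ} ∉ τ ✗.
  V = {[η]}: π^{-1}(V) = {η} ∉ τ ✗.
  V = {[ζ=θ], [η]}: π^{-1}(V) = {ζ, η, θ} ∈ τ ✓.
Open sets in the quotient: τ_Q = {{}, {[ζ=θ], [η]}} (2 elements).


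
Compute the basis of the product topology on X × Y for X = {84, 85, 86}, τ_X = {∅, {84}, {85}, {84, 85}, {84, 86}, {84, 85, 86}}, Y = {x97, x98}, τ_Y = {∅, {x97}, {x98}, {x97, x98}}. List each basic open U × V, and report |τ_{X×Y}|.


Basis B = {∅ × ∅, {84} × {x97}, {84} × {x98}, {85} × {x97}, {85} × {x98}, {84} × {x97, x98}, {84, 85} × {x97}, {84, 86} × {x97}, {84, 85} × {x98}, {84, 86} × {x98}, {85} × {x97, x98}, {84, 85, 86} × {x97}, {84, 85, 86} × {x98}, {84, 85} × {x97, x98}, {84, 86} × {x97, x98}, {84, 85, 86} × {x97, x98}}; |τ_{X×Y}| = 36.

Enumerate products U × V with U ∈ τ_X, V ∈ τ_Y (deduplicated):
  ∅ × ∅ = {} (∅)
  {84} × {x97} = {(84,x97)}
  {84} × {x98} = {(84,x98)}
  {85} × {x97} = {(85,x97)}
  {85} × {x98} = {(85,x98)}
  {84} × {x97, x98} = {(84,x97), (84,x98)}
  {84, 85} × {x97} = {(84,x97), (85,x97)}
  {84, 86} × {x97} = {(84,x97), (86,x97)}
  {84, 85} × {x98} = {(84,x98), (85,x98)}
  {84, 86} × {x98} = {(84,x98), (86,x98)}
  {85} × {x97, x98} = {(85,x97), (85,x98)}
  {84, 85, 86} × {x97} = {(84,x97), (85,x97), (86,x97)}
  {84, 85, 86} × {x98} = {(84,x98), (85,x98), (86,x98)}
  {84, 85} × {x97, x98} = {(84,x97), (84,x98), (85,x97), (85,x98)}
  {84, 86} × {x97, x98} = {(84,x97), (84,x98), (86,x97), (86,x98)}
  {84, 85, 86} × {x97, x98} = {(84,x97), (84,x98), (85,x97), (85,x98), (86,x97), (86,x98)}
These 16 distinct sets form the basis B.
Close under arbitrary unions to get τ_{X×Y}; counting gives |τ_{X×Y}| = 36.


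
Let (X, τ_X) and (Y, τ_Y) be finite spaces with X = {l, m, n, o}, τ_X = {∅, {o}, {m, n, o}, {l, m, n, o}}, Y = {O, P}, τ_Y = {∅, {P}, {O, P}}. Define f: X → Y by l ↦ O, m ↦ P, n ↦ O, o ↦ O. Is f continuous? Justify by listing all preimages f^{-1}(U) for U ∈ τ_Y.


f is NOT continuous.

Compute f^{-1}(U) for each U ∈ τ_Y:
  U = ∅: f^{-1}(U) = ∅ ∈ τ_X ✓.
  U = {P}: f^{-1}(U) = {m} ∉ τ_X ✗.
  U = {O, P}: f^{-1}(U) = {l, m, n, o} ∈ τ_X ✓.
Found U = {P} with f^{-1}(U) = {m} not in τ_X. Therefore f is NOT continuous.


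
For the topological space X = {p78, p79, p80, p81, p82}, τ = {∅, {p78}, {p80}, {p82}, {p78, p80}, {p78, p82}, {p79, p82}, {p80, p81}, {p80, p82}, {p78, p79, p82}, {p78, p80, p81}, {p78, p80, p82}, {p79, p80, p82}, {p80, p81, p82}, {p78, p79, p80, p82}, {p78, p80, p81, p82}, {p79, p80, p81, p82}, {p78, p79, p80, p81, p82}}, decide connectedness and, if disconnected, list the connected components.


(X, τ) is disconnected; components = [{p78}, {p79, p82}, {p80, p81}].

Find clopen sets (U ∈ τ with X ∖ U ∈ τ):
  U = ∅, X ∖ U = {p78, p79, p80, p81, p82} — both open, so U is clopen.
  U = {p78}, X ∖ U = {p79, p80, p81, p82} — both open, so U is clopen.
  U = {p79, p82}, X ∖ U = {p78, p80, p81} — both open, so U is clopen.
  U = {p80, p81}, X ∖ U = {p78, p79, p82} — both open, so U is clopen.
  U = {p78, p79, p82}, X ∖ U = {p80, p81} — both open, so U is clopen.
  U = {p78, p80, p81}, X ∖ U = {p79, p82} — both open, so U is clopen.
  U = {p79, p80, p81, p82}, X ∖ U = {p78} — both open, so U is clopen.
  U = {p78, p79, p80, p81, p82}, X ∖ U = ∅ — both open, so U is clopen.
Nontrivial clopen(s) exist: e.g. {p79, p80, p81, p82}. So (X, τ) is disconnected.
Compute connected components by grouping points that agree on all clopens:
  component: {p78}
  component: {p79, p82}
  component: {p80, p81}


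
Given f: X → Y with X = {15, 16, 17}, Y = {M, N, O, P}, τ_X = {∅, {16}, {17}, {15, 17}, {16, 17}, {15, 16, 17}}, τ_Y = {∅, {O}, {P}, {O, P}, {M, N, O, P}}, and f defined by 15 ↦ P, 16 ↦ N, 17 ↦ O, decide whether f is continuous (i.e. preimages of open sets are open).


f is NOT continuous.

Compute f^{-1}(U) for each U ∈ τ_Y:
  U = ∅: f^{-1}(U) = ∅ ∈ τ_X ✓.
  U = {O}: f^{-1}(U) = {17} ∈ τ_X ✓.
  U = {P}: f^{-1}(U) = {15} ∉ τ_X ✗.
  U = {O, P}: f^{-1}(U) = {15, 17} ∈ τ_X ✓.
  U = {M, N, O, P}: f^{-1}(U) = {15, 16, 17} ∈ τ_X ✓.
Found U = {P} with f^{-1}(U) = {15} not in τ_X. Therefore f is NOT continuous.


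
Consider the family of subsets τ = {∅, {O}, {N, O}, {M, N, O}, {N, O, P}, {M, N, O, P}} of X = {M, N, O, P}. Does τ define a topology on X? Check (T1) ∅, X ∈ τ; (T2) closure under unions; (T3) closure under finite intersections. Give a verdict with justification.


τ IS a topology on X.

Axiom (T1): ∅ ∈ τ? Yes; X ∈ τ? Yes.
Axiom (T2/T3): check pairwise unions and intersections of members of τ.
All pairwise intersections and unions checked — each lies in τ. Therefore τ satisfies (T1), (T2), (T3): it IS a topology on X.


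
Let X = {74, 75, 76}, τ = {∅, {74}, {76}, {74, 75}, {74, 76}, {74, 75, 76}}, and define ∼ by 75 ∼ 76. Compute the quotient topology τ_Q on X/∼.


X/∼ = {[74], [75=76]}; |τ_Q| = 3.

Equivalence classes: [74], [75=76].
Quotient map π: X → X/∼ sends 74 ↦ [74], 75 ↦ [75=76], 76 ↦ [75=76].
For each subset V ⊆ X/∼, compute π^{-1}(V) ⊆ X and check whether π^{-1}(V) ∈ τ. V is open in τ_Q iff π^{-1}(V) ∈ τ.
  V = {}: π^{-1}(V) = ∅ ∈ τ ✓.
  V = {[74]}: π^{-1}(V) = {74} ∈ τ ✓.
  V = {[75=76]}: π^{-1}(V) = {75, 76} ∉ τ ✗.
  V = {[74], [75=76]}: π^{-1}(V) = {74, 75, 76} ∈ τ ✓.
Open sets in the quotient: τ_Q = {{}, {[74]}, {[74], [75=76]}} (3 elements).


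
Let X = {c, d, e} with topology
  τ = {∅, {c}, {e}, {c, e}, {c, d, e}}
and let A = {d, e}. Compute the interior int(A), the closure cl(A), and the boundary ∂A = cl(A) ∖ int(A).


int(A) = {e}, cl(A) = {d, e}, ∂A = {d}.

Closed sets in (X, τ) are complements of opens:
  closed(X, τ) = {∅, {d}, {c, d}, {d, e}, {c, d, e}}.
int(A) = ⋃ {U ∈ τ : U ⊆ A}. Opens contained in A: ∅, {e}.
Taking the union of these: int(A) = {e}.
cl(A) = ⋂ {C closed : A ⊆ C}. Closed sets containing A: {d, e}, {c, d, e}.
Intersecting these: cl(A) = {d, e}.
∂A = cl(A) ∖ int(A) = {d, e} ∖ {e} = {d}.


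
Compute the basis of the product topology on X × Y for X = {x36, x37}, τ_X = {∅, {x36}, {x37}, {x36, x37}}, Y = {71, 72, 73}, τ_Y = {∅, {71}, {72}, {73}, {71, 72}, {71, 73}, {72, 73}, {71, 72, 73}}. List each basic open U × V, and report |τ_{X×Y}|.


Basis B = {∅ × ∅, {x36} × {71}, {x36} × {72}, {x36} × {73}, {x37} × {71}, {x37} × {72}, {x37} × {73}, {x36} × {71, 72}, {x36} × {71, 73}, {x36, x37} × {71}, {x36} × {72, 73}, {x36, x37} × {72}, {x36, x37} × {73}, {x37} × {71, 72}, {x37} × {71, 73}, {x37} × {72, 73}, {x36} × {71, 72, 73}, {x37} × {71, 72, 73}, {x36, x37} × {71, 72}, {x36, x37} × {71, 73}, {x36, x37} × {72, 73}, {x36, x37} × {71, 72, 73}}; |τ_{X×Y}| = 64.

Enumerate products U × V with U ∈ τ_X, V ∈ τ_Y (deduplicated):
  ∅ × ∅ = {} (∅)
  {x36} × {71} = {(x36,71)}
  {x36} × {72} = {(x36,72)}
  {x36} × {73} = {(x36,73)}
  {x37} × {71} = {(x37,71)}
  {x37} × {72} = {(x37,72)}
  {x37} × {73} = {(x37,73)}
  {x36} × {71, 72} = {(x36,71), (x36,72)}
  {x36} × {71, 73} = {(x36,71), (x36,73)}
  {x36, x37} × {71} = {(x36,71), (x37,71)}
  {x36} × {72, 73} = {(x36,72), (x36,73)}
  {x36, x37} × {72} = {(x36,72), (x37,72)}
  {x36, x37} × {73} = {(x36,73), (x37,73)}
  {x37} × {71, 72} = {(x37,71), (x37,72)}
  {x37} × {71, 73} = {(x37,71), (x37,73)}
  {x37} × {72, 73} = {(x37,72), (x37,73)}
  {x36} × {71, 72, 73} = {(x36,71), (x36,72), (x36,73)}
  {x37} × {71, 72, 73} = {(x37,71), (x37,72), (x37,73)}
  {x36, x37} × {71, 72} = {(x36,71), (x36,72), (x37,71), (x37,72)}
  {x36, x37} × {71, 73} = {(x36,71), (x36,73), (x37,71), (x37,73)}
  {x36, x37} × {72, 73} = {(x36,72), (x36,73), (x37,72), (x37,73)}
  {x36, x37} × {71, 72, 73} = {(x36,71), (x36,72), (x36,73), (x37,71), (x37,72), (x37,73)}
These 22 distinct sets form the basis B.
Close under arbitrary unions to get τ_{X×Y}; counting gives |τ_{X×Y}| = 64.


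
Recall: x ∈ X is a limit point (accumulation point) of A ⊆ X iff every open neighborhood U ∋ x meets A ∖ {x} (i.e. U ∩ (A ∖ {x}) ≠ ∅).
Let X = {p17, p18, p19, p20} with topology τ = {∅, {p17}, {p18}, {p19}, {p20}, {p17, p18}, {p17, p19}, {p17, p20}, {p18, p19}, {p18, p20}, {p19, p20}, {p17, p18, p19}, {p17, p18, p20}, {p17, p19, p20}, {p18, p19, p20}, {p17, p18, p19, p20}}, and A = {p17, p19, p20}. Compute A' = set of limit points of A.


A' = ∅

For each x ∈ X, list the open sets U ∈ τ with x ∈ U, then check whether U ∩ (A ∖ {x}) ≠ ∅ for every such U.
  x = p17: open {p17} ∋ x has {p17} ∩ (A ∖ {p17}) = ∅, so x is NOT a limit point.
  x = p18: open {p18} ∋ x has {p18} ∩ (A ∖ {p18}) = ∅, so x is NOT a limit point.
  x = p19: open {p19} ∋ x has {p19} ∩ (A ∖ {p19}) = ∅, so x is NOT a limit point.
  x = p20: open {p20} ∋ x has {p20} ∩ (A ∖ {p20}) = ∅, so x is NOT a limit point.
Collecting: A' = ∅.


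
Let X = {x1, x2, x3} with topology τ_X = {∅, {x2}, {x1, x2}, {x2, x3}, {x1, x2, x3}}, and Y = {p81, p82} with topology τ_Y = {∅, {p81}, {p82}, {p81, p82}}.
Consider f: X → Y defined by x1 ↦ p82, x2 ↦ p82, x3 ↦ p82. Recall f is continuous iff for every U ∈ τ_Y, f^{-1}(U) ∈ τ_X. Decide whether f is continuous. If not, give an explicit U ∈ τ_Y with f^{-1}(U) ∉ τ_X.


f IS continuous.

Compute f^{-1}(U) for each U ∈ τ_Y:
  U = ∅: f^{-1}(U) = ∅ ∈ τ_X ✓.
  U = {p81}: f^{-1}(U) = ∅ ∈ τ_X ✓.
  U = {p82}: f^{-1}(U) = {x1, x2, x3} ∈ τ_X ✓.
  U = {p81, p82}: f^{-1}(U) = {x1, x2, x3} ∈ τ_X ✓.
Every preimage lies in τ_X, so f IS continuous.


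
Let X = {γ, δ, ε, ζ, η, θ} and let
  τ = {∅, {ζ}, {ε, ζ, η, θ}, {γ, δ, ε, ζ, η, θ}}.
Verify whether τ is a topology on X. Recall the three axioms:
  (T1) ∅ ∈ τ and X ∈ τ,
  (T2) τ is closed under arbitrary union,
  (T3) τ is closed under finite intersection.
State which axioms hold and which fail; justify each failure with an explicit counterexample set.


τ IS a topology on X.

Axiom (T1): ∅ ∈ τ? Yes; X ∈ τ? Yes.
Axiom (T2/T3): check pairwise unions and intersections of members of τ.
All pairwise intersections and unions checked — each lies in τ. Therefore τ satisfies (T1), (T2), (T3): it IS a topology on X.


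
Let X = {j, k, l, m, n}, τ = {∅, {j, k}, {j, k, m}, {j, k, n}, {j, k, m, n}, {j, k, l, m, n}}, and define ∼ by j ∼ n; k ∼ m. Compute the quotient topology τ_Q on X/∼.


X/∼ = {[j=n], [k=m], [l]}; |τ_Q| = 3.

Equivalence classes: [j=n], [k=m], [l].
Quotient map π: X → X/∼ sends j ↦ [j=n], k ↦ [k=m], l ↦ [l], m ↦ [k=m], n ↦ [j=n].
For each subset V ⊆ X/∼, compute π^{-1}(V) ⊆ X and check whether π^{-1}(V) ∈ τ. V is open in τ_Q iff π^{-1}(V) ∈ τ.
  V = {}: π^{-1}(V) = ∅ ∈ τ ✓.
  V = {[j=n]}: π^{-1}(V) = {j, n} ∉ τ ✗.
  V = {[k=m]}: π^{-1}(V) = {k, m} ∉ τ ✗.
  V = {[j=n], [k=m]}: π^{-1}(V) = {j, k, m, n} ∈ τ ✓.
  V = {[l]}: π^{-1}(V) = {l} ∉ τ ✗.
  V = {[j=n], [l]}: π^{-1}(V) = {j, l, n} ∉ τ ✗.
  V = {[k=m], [l]}: π^{-1}(V) = {k, l, m} ∉ τ ✗.
  V = {[j=n], [k=m], [l]}: π^{-1}(V) = {j, k, l, m, n} ∈ τ ✓.
Open sets in the quotient: τ_Q = {{}, {[j=n], [k=m]}, {[j=n], [k=m], [l]}} (3 elements).


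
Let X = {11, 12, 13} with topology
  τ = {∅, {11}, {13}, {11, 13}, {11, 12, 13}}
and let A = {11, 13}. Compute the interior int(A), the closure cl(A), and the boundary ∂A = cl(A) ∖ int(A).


int(A) = {11, 13}, cl(A) = {11, 12, 13}, ∂A = {12}.

Closed sets in (X, τ) are complements of opens:
  closed(X, τ) = {∅, {12}, {11, 12}, {12, 13}, {11, 12, 13}}.
int(A) = ⋃ {U ∈ τ : U ⊆ A}. Opens contained in A: ∅, {11}, {13}, {11, 13}.
Taking the union of these: int(A) = {11, 13}.
cl(A) = ⋂ {C closed : A ⊆ C}. Closed sets containing A: {11, 12, 13}.
Intersecting these: cl(A) = {11, 12, 13}.
∂A = cl(A) ∖ int(A) = {11, 12, 13} ∖ {11, 13} = {12}.


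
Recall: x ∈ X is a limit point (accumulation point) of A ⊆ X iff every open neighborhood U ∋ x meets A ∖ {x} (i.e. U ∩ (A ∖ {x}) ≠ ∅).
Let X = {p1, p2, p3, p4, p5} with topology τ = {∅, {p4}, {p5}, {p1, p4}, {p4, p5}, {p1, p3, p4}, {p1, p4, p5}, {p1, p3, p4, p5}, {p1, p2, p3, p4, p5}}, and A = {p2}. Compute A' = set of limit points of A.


A' = ∅

For each x ∈ X, list the open sets U ∈ τ with x ∈ U, then check whether U ∩ (A ∖ {x}) ≠ ∅ for every such U.
  x = p1: open {p1, p4} ∋ x has {p1, p4} ∩ (A ∖ {p1}) = ∅, so x is NOT a limit point.
  x = p2: open {p1, p2, p3, p4, p5} ∋ x has {p1, p2, p3, p4, p5} ∩ (A ∖ {p2}) = ∅, so x is NOT a limit point.
  x = p3: open {p1, p3, p4} ∋ x has {p1, p3, p4} ∩ (A ∖ {p3}) = ∅, so x is NOT a limit point.
  x = p4: open {p4} ∋ x has {p4} ∩ (A ∖ {p4}) = ∅, so x is NOT a limit point.
  x = p5: open {p5} ∋ x has {p5} ∩ (A ∖ {p5}) = ∅, so x is NOT a limit point.
Collecting: A' = ∅.


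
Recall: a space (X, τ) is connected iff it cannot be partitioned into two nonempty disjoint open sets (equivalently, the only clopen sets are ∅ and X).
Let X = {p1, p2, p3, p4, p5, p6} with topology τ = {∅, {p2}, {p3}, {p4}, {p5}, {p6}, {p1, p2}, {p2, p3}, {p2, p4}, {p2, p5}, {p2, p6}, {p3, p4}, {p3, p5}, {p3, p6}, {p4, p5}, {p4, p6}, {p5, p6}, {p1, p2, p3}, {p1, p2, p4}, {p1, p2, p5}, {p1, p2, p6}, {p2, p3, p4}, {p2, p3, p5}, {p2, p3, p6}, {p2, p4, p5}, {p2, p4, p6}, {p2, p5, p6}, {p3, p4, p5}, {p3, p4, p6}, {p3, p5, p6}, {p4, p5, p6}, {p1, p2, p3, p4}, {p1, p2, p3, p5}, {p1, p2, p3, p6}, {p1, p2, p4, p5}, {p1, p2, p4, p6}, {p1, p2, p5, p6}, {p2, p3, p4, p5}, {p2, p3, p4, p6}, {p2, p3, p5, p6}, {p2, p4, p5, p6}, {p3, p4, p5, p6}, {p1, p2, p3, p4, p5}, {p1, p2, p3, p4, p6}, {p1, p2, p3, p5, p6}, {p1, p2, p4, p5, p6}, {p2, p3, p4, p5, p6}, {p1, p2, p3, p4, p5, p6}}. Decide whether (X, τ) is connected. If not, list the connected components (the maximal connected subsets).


(X, τ) is disconnected; components = [{p3}, {p4}, {p5}, {p6}, {p1, p2}].

Find clopen sets (U ∈ τ with X ∖ U ∈ τ):
  U = ∅, X ∖ U = {p1, p2, p3, p4, p5, p6} — both open, so U is clopen.
  U = {p3}, X ∖ U = {p1, p2, p4, p5, p6} — both open, so U is clopen.
  U = {p4}, X ∖ U = {p1, p2, p3, p5, p6} — both open, so U is clopen.
  U = {p5}, X ∖ U = {p1, p2, p3, p4, p6} — both open, so U is clopen.
  U = {p6}, X ∖ U = {p1, p2, p3, p4, p5} — both open, so U is clopen.
  U = {p1, p2}, X ∖ U = {p3, p4, p5, p6} — both open, so U is clopen.
  U = {p3, p4}, X ∖ U = {p1, p2, p5, p6} — both open, so U is clopen.
  U = {p3, p5}, X ∖ U = {p1, p2, p4, p6} — both open, so U is clopen.
  U = {p3, p6}, X ∖ U = {p1, p2, p4, p5} — both open, so U is clopen.
  U = {p4, p5}, X ∖ U = {p1, p2, p3, p6} — both open, so U is clopen.
  U = {p4, p6}, X ∖ U = {p1, p2, p3, p5} — both open, so U is clopen.
  U = {p5, p6}, X ∖ U = {p1, p2, p3, p4} — both open, so U is clopen.
  U = {p1, p2, p3}, X ∖ U = {p4, p5, p6} — both open, so U is clopen.
  U = {p1, p2, p4}, X ∖ U = {p3, p5, p6} — both open, so U is clopen.
  U = {p1, p2, p5}, X ∖ U = {p3, p4, p6} — both open, so U is clopen.
  U = {p1, p2, p6}, X ∖ U = {p3, p4, p5} — both open, so U is clopen.
  U = {p3, p4, p5}, X ∖ U = {p1, p2, p6} — both open, so U is clopen.
  U = {p3, p4, p6}, X ∖ U = {p1, p2, p5} — both open, so U is clopen.
  U = {p3, p5, p6}, X ∖ U = {p1, p2, p4} — both open, so U is clopen.
  U = {p4, p5, p6}, X ∖ U = {p1, p2, p3} — both open, so U is clopen.
  U = {p1, p2, p3, p4}, X ∖ U = {p5, p6} — both open, so U is clopen.
  U = {p1, p2, p3, p5}, X ∖ U = {p4, p6} — both open, so U is clopen.
  U = {p1, p2, p3, p6}, X ∖ U = {p4, p5} — both open, so U is clopen.
  U = {p1, p2, p4, p5}, X ∖ U = {p3, p6} — both open, so U is clopen.
  U = {p1, p2, p4, p6}, X ∖ U = {p3, p5} — both open, so U is clopen.
  U = {p1, p2, p5, p6}, X ∖ U = {p3, p4} — both open, so U is clopen.
  U = {p3, p4, p5, p6}, X ∖ U = {p1, p2} — both open, so U is clopen.
  U = {p1, p2, p3, p4, p5}, X ∖ U = {p6} — both open, so U is clopen.
  U = {p1, p2, p3, p4, p6}, X ∖ U = {p5} — both open, so U is clopen.
  U = {p1, p2, p3, p5, p6}, X ∖ U = {p4} — both open, so U is clopen.
  U = {p1, p2, p4, p5, p6}, X ∖ U = {p3} — both open, so U is clopen.
  U = {p1, p2, p3, p4, p5, p6}, X ∖ U = ∅ — both open, so U is clopen.
Nontrivial clopen(s) exist: e.g. {p1, p2, p3, p4, p5}. So (X, τ) is disconnected.
Compute connected components by grouping points that agree on all clopens:
  component: {p3}
  component: {p4}
  component: {p5}
  component: {p6}
  component: {p1, p2}


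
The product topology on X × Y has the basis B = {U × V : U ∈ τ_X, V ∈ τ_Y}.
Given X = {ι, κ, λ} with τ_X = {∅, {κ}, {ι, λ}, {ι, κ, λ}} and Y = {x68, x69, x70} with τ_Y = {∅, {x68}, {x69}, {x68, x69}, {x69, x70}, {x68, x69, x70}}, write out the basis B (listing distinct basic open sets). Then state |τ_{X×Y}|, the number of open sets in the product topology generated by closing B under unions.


Basis B = {∅ × ∅, {κ} × {x68}, {κ} × {x69}, {ι, λ} × {x68}, {ι, λ} × {x69}, {κ} × {x68, x69}, {κ} × {x69, x70}, {ι, κ, λ} × {x68}, {ι, κ, λ} × {x69}, {κ} × {x68, x69, x70}, {ι, λ} × {x68, x69}, {ι, λ} × {x69, x70}, {ι, λ} × {x68, x69, x70}, {ι, κ, λ} × {x68, x69}, {ι, κ, λ} × {x69, x70}, {ι, κ, λ} × {x68, x69, x70}}; |τ_{X×Y}| = 36.

Enumerate products U × V with U ∈ τ_X, V ∈ τ_Y (deduplicated):
  ∅ × ∅ = {} (∅)
  {κ} × {x68} = {(κ,x68)}
  {κ} × {x69} = {(κ,x69)}
  {ι, λ} × {x68} = {(ι,x68), (λ,x68)}
  {ι, λ} × {x69} = {(ι,x69), (λ,x69)}
  {κ} × {x68, x69} = {(κ,x68), (κ,x69)}
  {κ} × {x69, x70} = {(κ,x69), (κ,x70)}
  {ι, κ, λ} × {x68} = {(ι,x68), (κ,x68), (λ,x68)}
  {ι, κ, λ} × {x69} = {(ι,x69), (κ,x69), (λ,x69)}
  {κ} × {x68, x69, x70} = {(κ,x68), (κ,x69), (κ,x70)}
  {ι, λ} × {x68, x69} = {(ι,x68), (ι,x69), (λ,x68), (λ,x69)}
  {ι, λ} × {x69, x70} = {(ι,x69), (ι,x70), (λ,x69), (λ,x70)}
  {ι, λ} × {x68, x69, x70} = {(ι,x68), (ι,x69), (ι,x70), (λ,x68), (λ,x69), (λ,x70)}
  {ι, κ, λ} × {x68, x69} = {(ι,x68), (ι,x69), (κ,x68), (κ,x69), (λ,x68), (λ,x69)}
  {ι, κ, λ} × {x69, x70} = {(ι,x69), (ι,x70), (κ,x69), (κ,x70), (λ,x69), (λ,x70)}
  {ι, κ, λ} × {x68, x69, x70} = {(ι,x68), (ι,x69), (ι,x70), (κ,x68), (κ,x69), (κ,x70), (λ,x68), (λ,x69), (λ,x70)}
These 16 distinct sets form the basis B.
Close under arbitrary unions to get τ_{X×Y}; counting gives |τ_{X×Y}| = 36.


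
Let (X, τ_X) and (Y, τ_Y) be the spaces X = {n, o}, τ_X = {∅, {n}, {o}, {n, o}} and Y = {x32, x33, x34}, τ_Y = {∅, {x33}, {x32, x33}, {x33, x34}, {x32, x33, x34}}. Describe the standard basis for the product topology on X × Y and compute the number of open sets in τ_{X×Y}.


Basis B = {∅ × ∅, {n} × {x33}, {o} × {x33}, {n} × {x32, x33}, {n} × {x33, x34}, {n, o} × {x33}, {o} × {x32, x33}, {o} × {x33, x34}, {n} × {x32, x33, x34}, {o} × {x32, x33, x34}, {n, o} × {x32, x33}, {n, o} × {x33, x34}, {n, o} × {x32, x33, x34}}; |τ_{X×Y}| = 25.

Enumerate products U × V with U ∈ τ_X, V ∈ τ_Y (deduplicated):
  ∅ × ∅ = {} (∅)
  {n} × {x33} = {(n,x33)}
  {o} × {x33} = {(o,x33)}
  {n} × {x32, x33} = {(n,x32), (n,x33)}
  {n} × {x33, x34} = {(n,x33), (n,x34)}
  {n, o} × {x33} = {(n,x33), (o,x33)}
  {o} × {x32, x33} = {(o,x32), (o,x33)}
  {o} × {x33, x34} = {(o,x33), (o,x34)}
  {n} × {x32, x33, x34} = {(n,x32), (n,x33), (n,x34)}
  {o} × {x32, x33, x34} = {(o,x32), (o,x33), (o,x34)}
  {n, o} × {x32, x33} = {(n,x32), (n,x33), (o,x32), (o,x33)}
  {n, o} × {x33, x34} = {(n,x33), (n,x34), (o,x33), (o,x34)}
  {n, o} × {x32, x33, x34} = {(n,x32), (n,x33), (n,x34), (o,x32), (o,x33), (o,x34)}
These 13 distinct sets form the basis B.
Close under arbitrary unions to get τ_{X×Y}; counting gives |τ_{X×Y}| = 25.


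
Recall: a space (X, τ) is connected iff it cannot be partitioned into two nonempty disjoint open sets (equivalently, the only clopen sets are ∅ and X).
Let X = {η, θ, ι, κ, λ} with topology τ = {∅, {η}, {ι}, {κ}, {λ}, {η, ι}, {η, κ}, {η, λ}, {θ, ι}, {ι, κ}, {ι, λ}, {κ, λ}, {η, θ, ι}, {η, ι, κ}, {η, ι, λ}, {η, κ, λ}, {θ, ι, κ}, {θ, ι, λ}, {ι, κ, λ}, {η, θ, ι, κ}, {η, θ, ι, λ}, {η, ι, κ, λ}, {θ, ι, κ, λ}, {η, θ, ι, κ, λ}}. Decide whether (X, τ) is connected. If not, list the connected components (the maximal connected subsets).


(X, τ) is disconnected; components = [{η}, {κ}, {λ}, {θ, ι}].

Find clopen sets (U ∈ τ with X ∖ U ∈ τ):
  U = ∅, X ∖ U = {η, θ, ι, κ, λ} — both open, so U is clopen.
  U = {η}, X ∖ U = {θ, ι, κ, λ} — both open, so U is clopen.
  U = {κ}, X ∖ U = {η, θ, ι, λ} — both open, so U is clopen.
  U = {λ}, X ∖ U = {η, θ, ι, κ} — both open, so U is clopen.
  U = {η, κ}, X ∖ U = {θ, ι, λ} — both open, so U is clopen.
  U = {η, λ}, X ∖ U = {θ, ι, κ} — both open, so U is clopen.
  U = {θ, ι}, X ∖ U = {η, κ, λ} — both open, so U is clopen.
  U = {κ, λ}, X ∖ U = {η, θ, ι} — both open, so U is clopen.
  U = {η, θ, ι}, X ∖ U = {κ, λ} — both open, so U is clopen.
  U = {η, κ, λ}, X ∖ U = {θ, ι} — both open, so U is clopen.
  U = {θ, ι, κ}, X ∖ U = {η, λ} — both open, so U is clopen.
  U = {θ, ι, λ}, X ∖ U = {η, κ} — both open, so U is clopen.
  U = {η, θ, ι, κ}, X ∖ U = {λ} — both open, so U is clopen.
  U = {η, θ, ι, λ}, X ∖ U = {κ} — both open, so U is clopen.
  U = {θ, ι, κ, λ}, X ∖ U = {η} — both open, so U is clopen.
  U = {η, θ, ι, κ, λ}, X ∖ U = ∅ — both open, so U is clopen.
Nontrivial clopen(s) exist: e.g. {η, κ}. So (X, τ) is disconnected.
Compute connected components by grouping points that agree on all clopens:
  component: {η}
  component: {κ}
  component: {λ}
  component: {θ, ι}


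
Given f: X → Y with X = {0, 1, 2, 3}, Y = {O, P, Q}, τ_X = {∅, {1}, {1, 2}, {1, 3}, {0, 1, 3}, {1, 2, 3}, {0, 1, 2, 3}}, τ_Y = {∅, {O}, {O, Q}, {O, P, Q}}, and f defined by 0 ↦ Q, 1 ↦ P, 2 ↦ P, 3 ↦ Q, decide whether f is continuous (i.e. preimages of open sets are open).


f is NOT continuous.

Compute f^{-1}(U) for each U ∈ τ_Y:
  U = ∅: f^{-1}(U) = ∅ ∈ τ_X ✓.
  U = {O}: f^{-1}(U) = ∅ ∈ τ_X ✓.
  U = {O, Q}: f^{-1}(U) = {0, 3} ∉ τ_X ✗.
  U = {O, P, Q}: f^{-1}(U) = {0, 1, 2, 3} ∈ τ_X ✓.
Found U = {O, Q} with f^{-1}(U) = {0, 3} not in τ_X. Therefore f is NOT continuous.


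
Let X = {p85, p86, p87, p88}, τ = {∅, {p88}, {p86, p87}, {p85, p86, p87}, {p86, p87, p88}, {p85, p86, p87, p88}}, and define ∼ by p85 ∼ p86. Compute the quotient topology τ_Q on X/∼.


X/∼ = {[p85=p86], [p87], [p88]}; |τ_Q| = 4.

Equivalence classes: [p85=p86], [p87], [p88].
Quotient map π: X → X/∼ sends p85 ↦ [p85=p86], p86 ↦ [p85=p86], p87 ↦ [p87], p88 ↦ [p88].
For each subset V ⊆ X/∼, compute π^{-1}(V) ⊆ X and check whether π^{-1}(V) ∈ τ. V is open in τ_Q iff π^{-1}(V) ∈ τ.
  V = {}: π^{-1}(V) = ∅ ∈ τ ✓.
  V = {[p85=p86]}: π^{-1}(V) = {p85, p86} ∉ τ ✗.
  V = {[p87]}: π^{-1}(V) = {p87} ∉ τ ✗.
  V = {[p85=p86], [p87]}: π^{-1}(V) = {p85, p86, p87} ∈ τ ✓.
  V = {[p88]}: π^{-1}(V) = {p88} ∈ τ ✓.
  V = {[p85=p86], [p88]}: π^{-1}(V) = {p85, p86, p88} ∉ τ ✗.
  V = {[p87], [p88]}: π^{-1}(V) = {p87, p88} ∉ τ ✗.
  V = {[p85=p86], [p87], [p88]}: π^{-1}(V) = {p85, p86, p87, p88} ∈ τ ✓.
Open sets in the quotient: τ_Q = {{}, {[p85=p86], [p87]}, {[p88]}, {[p85=p86], [p87], [p88]}} (4 elements).


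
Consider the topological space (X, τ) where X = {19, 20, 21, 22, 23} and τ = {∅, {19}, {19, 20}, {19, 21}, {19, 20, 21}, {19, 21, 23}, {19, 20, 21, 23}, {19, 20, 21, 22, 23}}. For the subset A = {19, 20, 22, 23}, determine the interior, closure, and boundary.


int(A) = {19, 20}, cl(A) = {19, 20, 21, 22, 23}, ∂A = {21, 22, 23}.

Closed sets in (X, τ) are complements of opens:
  closed(X, τ) = {∅, {22}, {20, 22}, {22, 23}, {20, 22, 23}, {21, 22, 23}, {20, 21, 22, 23}, {19, 20, 21, 22, 23}}.
int(A) = ⋃ {U ∈ τ : U ⊆ A}. Opens contained in A: ∅, {19}, {19, 20}.
Taking the union of these: int(A) = {19, 20}.
cl(A) = ⋂ {C closed : A ⊆ C}. Closed sets containing A: {19, 20, 21, 22, 23}.
Intersecting these: cl(A) = {19, 20, 21, 22, 23}.
∂A = cl(A) ∖ int(A) = {19, 20, 21, 22, 23} ∖ {19, 20} = {21, 22, 23}.


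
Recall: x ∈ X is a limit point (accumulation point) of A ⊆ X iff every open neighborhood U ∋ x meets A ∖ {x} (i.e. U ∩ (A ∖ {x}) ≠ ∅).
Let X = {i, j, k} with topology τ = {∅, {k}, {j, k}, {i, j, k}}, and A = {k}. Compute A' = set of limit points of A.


A' = {i, j}

For each x ∈ X, list the open sets U ∈ τ with x ∈ U, then check whether U ∩ (A ∖ {x}) ≠ ∅ for every such U.
  x = i: opens ∋ x are {i, j, k}; each meets A ∖ {i}, so x IS a limit point.
  x = j: opens ∋ x are {j, k}, {i, j, k}; each meets A ∖ {j}, so x IS a limit point.
  x = k: open {k} ∋ x has {k} ∩ (A ∖ {k}) = ∅, so x is NOT a limit point.
Collecting: A' = {i, j}.


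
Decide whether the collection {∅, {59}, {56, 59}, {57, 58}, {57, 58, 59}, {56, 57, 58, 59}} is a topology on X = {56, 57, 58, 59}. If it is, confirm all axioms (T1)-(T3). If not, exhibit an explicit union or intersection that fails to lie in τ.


τ IS a topology on X.

Axiom (T1): ∅ ∈ τ? Yes; X ∈ τ? Yes.
Axiom (T2/T3): check pairwise unions and intersections of members of τ.
All pairwise intersections and unions checked — each lies in τ. Therefore τ satisfies (T1), (T2), (T3): it IS a topology on X.


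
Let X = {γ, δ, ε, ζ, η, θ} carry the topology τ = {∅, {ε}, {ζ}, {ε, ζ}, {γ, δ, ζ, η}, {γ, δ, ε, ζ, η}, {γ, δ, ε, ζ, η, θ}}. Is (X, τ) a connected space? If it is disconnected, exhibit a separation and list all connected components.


(X, τ) is connected.

Find clopen sets (U ∈ τ with X ∖ U ∈ τ):
  U = ∅, X ∖ U = {γ, δ, ε, ζ, η, θ} — both open, so U is clopen.
  U = {γ, δ, ε, ζ, η, θ}, X ∖ U = ∅ — both open, so U is clopen.
Only trivial clopens (∅ and X) exist, so (X, τ) is connected.
Compute connected components by grouping points that agree on all clopens:
  component: {γ, δ, ε, ζ, η, θ}


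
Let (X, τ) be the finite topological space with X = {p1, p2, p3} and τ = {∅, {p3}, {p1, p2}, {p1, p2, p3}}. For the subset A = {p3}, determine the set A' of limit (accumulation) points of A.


A' = ∅

For each x ∈ X, list the open sets U ∈ τ with x ∈ U, then check whether U ∩ (A ∖ {x}) ≠ ∅ for every such U.
  x = p1: open {p1, p2} ∋ x has {p1, p2} ∩ (A ∖ {p1}) = ∅, so x is NOT a limit point.
  x = p2: open {p1, p2} ∋ x has {p1, p2} ∩ (A ∖ {p2}) = ∅, so x is NOT a limit point.
  x = p3: open {p3} ∋ x has {p3} ∩ (A ∖ {p3}) = ∅, so x is NOT a limit point.
Collecting: A' = ∅.


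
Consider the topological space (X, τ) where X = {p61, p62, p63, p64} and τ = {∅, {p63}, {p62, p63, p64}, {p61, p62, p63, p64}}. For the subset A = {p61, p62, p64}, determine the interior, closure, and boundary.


int(A) = ∅, cl(A) = {p61, p62, p64}, ∂A = {p61, p62, p64}.

Closed sets in (X, τ) are complements of opens:
  closed(X, τ) = {∅, {p61}, {p61, p62, p64}, {p61, p62, p63, p64}}.
int(A) = ⋃ {U ∈ τ : U ⊆ A}. Opens contained in A: ∅.
Taking the union of these: int(A) = ∅.
cl(A) = ⋂ {C closed : A ⊆ C}. Closed sets containing A: {p61, p62, p64}, {p61, p62, p63, p64}.
Intersecting these: cl(A) = {p61, p62, p64}.
∂A = cl(A) ∖ int(A) = {p61, p62, p64} ∖ ∅ = {p61, p62, p64}.


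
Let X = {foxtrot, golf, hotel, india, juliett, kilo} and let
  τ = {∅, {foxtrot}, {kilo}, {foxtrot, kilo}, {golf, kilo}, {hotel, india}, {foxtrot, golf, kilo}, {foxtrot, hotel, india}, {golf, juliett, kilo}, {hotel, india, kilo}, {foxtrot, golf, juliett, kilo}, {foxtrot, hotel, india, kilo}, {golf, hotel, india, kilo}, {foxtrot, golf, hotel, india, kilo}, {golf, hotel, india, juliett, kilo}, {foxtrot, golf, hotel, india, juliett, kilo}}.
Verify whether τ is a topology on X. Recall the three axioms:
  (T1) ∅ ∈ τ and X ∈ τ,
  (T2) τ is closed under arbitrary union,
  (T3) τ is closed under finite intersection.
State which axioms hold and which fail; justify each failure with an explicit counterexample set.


τ IS a topology on X.

Axiom (T1): ∅ ∈ τ? Yes; X ∈ τ? Yes.
Axiom (T2/T3): check pairwise unions and intersections of members of τ.
All pairwise intersections and unions checked — each lies in τ. Therefore τ satisfies (T1), (T2), (T3): it IS a topology on X.


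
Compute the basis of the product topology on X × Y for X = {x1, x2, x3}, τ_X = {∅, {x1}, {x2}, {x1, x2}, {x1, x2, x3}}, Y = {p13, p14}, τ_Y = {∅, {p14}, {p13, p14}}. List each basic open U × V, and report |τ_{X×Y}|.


Basis B = {∅ × ∅, {x1} × {p14}, {x2} × {p14}, {x1} × {p13, p14}, {x1, x2} × {p14}, {x2} × {p13, p14}, {x1, x2, x3} × {p14}, {x1, x2} × {p13, p14}, {x1, x2, x3} × {p13, p14}}; |τ_{X×Y}| = 14.

Enumerate products U × V with U ∈ τ_X, V ∈ τ_Y (deduplicated):
  ∅ × ∅ = {} (∅)
  {x1} × {p14} = {(x1,p14)}
  {x2} × {p14} = {(x2,p14)}
  {x1} × {p13, p14} = {(x1,p13), (x1,p14)}
  {x1, x2} × {p14} = {(x1,p14), (x2,p14)}
  {x2} × {p13, p14} = {(x2,p13), (x2,p14)}
  {x1, x2, x3} × {p14} = {(x1,p14), (x2,p14), (x3,p14)}
  {x1, x2} × {p13, p14} = {(x1,p13), (x1,p14), (x2,p13), (x2,p14)}
  {x1, x2, x3} × {p13, p14} = {(x1,p13), (x1,p14), (x2,p13), (x2,p14), (x3,p13), (x3,p14)}
These 9 distinct sets form the basis B.
Close under arbitrary unions to get τ_{X×Y}; counting gives |τ_{X×Y}| = 14.


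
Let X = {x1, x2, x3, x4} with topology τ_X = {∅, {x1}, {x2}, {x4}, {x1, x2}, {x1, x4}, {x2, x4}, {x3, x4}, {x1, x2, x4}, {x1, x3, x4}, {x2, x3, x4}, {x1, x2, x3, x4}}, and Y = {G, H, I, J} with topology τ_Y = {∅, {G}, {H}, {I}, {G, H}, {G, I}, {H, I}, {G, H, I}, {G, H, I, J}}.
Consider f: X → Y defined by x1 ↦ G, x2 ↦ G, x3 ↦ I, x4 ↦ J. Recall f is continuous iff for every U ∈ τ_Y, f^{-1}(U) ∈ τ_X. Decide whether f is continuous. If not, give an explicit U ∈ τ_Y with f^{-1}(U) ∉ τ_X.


f is NOT continuous.

Compute f^{-1}(U) for each U ∈ τ_Y:
  U = ∅: f^{-1}(U) = ∅ ∈ τ_X ✓.
  U = {G}: f^{-1}(U) = {x1, x2} ∈ τ_X ✓.
  U = {H}: f^{-1}(U) = ∅ ∈ τ_X ✓.
  U = {I}: f^{-1}(U) = {x3} ∉ τ_X ✗.
  U = {G, H}: f^{-1}(U) = {x1, x2} ∈ τ_X ✓.
  U = {G, I}: f^{-1}(U) = {x1, x2, x3} ∉ τ_X ✗.
  U = {H, I}: f^{-1}(U) = {x3} ∉ τ_X ✗.
  U = {G, H, I}: f^{-1}(U) = {x1, x2, x3} ∉ τ_X ✗.
  U = {G, H, I, J}: f^{-1}(U) = {x1, x2, x3, x4} ∈ τ_X ✓.
Found U = {I} with f^{-1}(U) = {x3} not in τ_X. Therefore f is NOT continuous.


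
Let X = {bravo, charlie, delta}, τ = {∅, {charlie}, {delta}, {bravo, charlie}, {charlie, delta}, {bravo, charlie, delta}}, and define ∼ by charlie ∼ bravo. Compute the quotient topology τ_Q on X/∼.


X/∼ = {[bravo=charlie], [delta]}; |τ_Q| = 4.

Equivalence classes: [bravo=charlie], [delta].
Quotient map π: X → X/∼ sends bravo ↦ [bravo=charlie], charlie ↦ [bravo=charlie], delta ↦ [delta].
For each subset V ⊆ X/∼, compute π^{-1}(V) ⊆ X and check whether π^{-1}(V) ∈ τ. V is open in τ_Q iff π^{-1}(V) ∈ τ.
  V = {}: π^{-1}(V) = ∅ ∈ τ ✓.
  V = {[bravo=charlie]}: π^{-1}(V) = {bravo, charlie} ∈ τ ✓.
  V = {[delta]}: π^{-1}(V) = {delta} ∈ τ ✓.
  V = {[bravo=charlie], [delta]}: π^{-1}(V) = {bravo, charlie, delta} ∈ τ ✓.
Open sets in the quotient: τ_Q = {{}, {[bravo=charlie]}, {[delta]}, {[bravo=charlie], [delta]}} (4 elements).


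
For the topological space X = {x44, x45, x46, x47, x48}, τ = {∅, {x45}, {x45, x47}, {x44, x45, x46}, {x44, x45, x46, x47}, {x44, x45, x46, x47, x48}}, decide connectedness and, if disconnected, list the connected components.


(X, τ) is connected.

Find clopen sets (U ∈ τ with X ∖ U ∈ τ):
  U = ∅, X ∖ U = {x44, x45, x46, x47, x48} — both open, so U is clopen.
  U = {x44, x45, x46, x47, x48}, X ∖ U = ∅ — both open, so U is clopen.
Only trivial clopens (∅ and X) exist, so (X, τ) is connected.
Compute connected components by grouping points that agree on all clopens:
  component: {x44, x45, x46, x47, x48}


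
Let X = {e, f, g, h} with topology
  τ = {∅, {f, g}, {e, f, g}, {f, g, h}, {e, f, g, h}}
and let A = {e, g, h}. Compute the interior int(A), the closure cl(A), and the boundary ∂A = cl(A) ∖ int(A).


int(A) = ∅, cl(A) = {e, f, g, h}, ∂A = {e, f, g, h}.

Closed sets in (X, τ) are complements of opens:
  closed(X, τ) = {∅, {e}, {h}, {e, h}, {e, f, g, h}}.
int(A) = ⋃ {U ∈ τ : U ⊆ A}. Opens contained in A: ∅.
Taking the union of these: int(A) = ∅.
cl(A) = ⋂ {C closed : A ⊆ C}. Closed sets containing A: {e, f, g, h}.
Intersecting these: cl(A) = {e, f, g, h}.
∂A = cl(A) ∖ int(A) = {e, f, g, h} ∖ ∅ = {e, f, g, h}.


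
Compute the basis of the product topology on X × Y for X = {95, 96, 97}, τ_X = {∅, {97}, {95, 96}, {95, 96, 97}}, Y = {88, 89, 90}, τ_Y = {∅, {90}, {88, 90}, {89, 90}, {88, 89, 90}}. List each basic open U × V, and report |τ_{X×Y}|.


Basis B = {∅ × ∅, {97} × {90}, {95, 96} × {90}, {97} × {88, 90}, {97} × {89, 90}, {95, 96, 97} × {90}, {97} × {88, 89, 90}, {95, 96} × {88, 90}, {95, 96} × {89, 90}, {95, 96} × {88, 89, 90}, {95, 96, 97} × {88, 90}, {95, 96, 97} × {89, 90}, {95, 96, 97} × {88, 89, 90}}; |τ_{X×Y}| = 25.

Enumerate products U × V with U ∈ τ_X, V ∈ τ_Y (deduplicated):
  ∅ × ∅ = {} (∅)
  {97} × {90} = {(97,90)}
  {95, 96} × {90} = {(95,90), (96,90)}
  {97} × {88, 90} = {(97,88), (97,90)}
  {97} × {89, 90} = {(97,89), (97,90)}
  {95, 96, 97} × {90} = {(95,90), (96,90), (97,90)}
  {97} × {88, 89, 90} = {(97,88), (97,89), (97,90)}
  {95, 96} × {88, 90} = {(95,88), (95,90), (96,88), (96,90)}
  {95, 96} × {89, 90} = {(95,89), (95,90), (96,89), (96,90)}
  {95, 96} × {88, 89, 90} = {(95,88), (95,89), (95,90), (96,88), (96,89), (96,90)}
  {95, 96, 97} × {88, 90} = {(95,88), (95,90), (96,88), (96,90), (97,88), (97,90)}
  {95, 96, 97} × {89, 90} = {(95,89), (95,90), (96,89), (96,90), (97,89), (97,90)}
  {95, 96, 97} × {88, 89, 90} = {(95,88), (95,89), (95,90), (96,88), (96,89), (96,90), (97,88), (97,89), (97,90)}
These 13 distinct sets form the basis B.
Close under arbitrary unions to get τ_{X×Y}; counting gives |τ_{X×Y}| = 25.


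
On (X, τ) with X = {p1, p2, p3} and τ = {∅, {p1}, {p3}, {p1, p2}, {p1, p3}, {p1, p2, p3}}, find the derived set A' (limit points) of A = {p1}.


A' = {p2}

For each x ∈ X, list the open sets U ∈ τ with x ∈ U, then check whether U ∩ (A ∖ {x}) ≠ ∅ for every such U.
  x = p1: open {p1} ∋ x has {p1} ∩ (A ∖ {p1}) = ∅, so x is NOT a limit point.
  x = p2: opens ∋ x are {p1, p2}, {p1, p2, p3}; each meets A ∖ {p2}, so x IS a limit point.
  x = p3: open {p3} ∋ x has {p3} ∩ (A ∖ {p3}) = ∅, so x is NOT a limit point.
Collecting: A' = {p2}.


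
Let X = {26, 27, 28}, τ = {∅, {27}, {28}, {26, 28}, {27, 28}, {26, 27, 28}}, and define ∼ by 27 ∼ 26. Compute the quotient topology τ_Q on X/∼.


X/∼ = {[26=27], [28]}; |τ_Q| = 3.

Equivalence classes: [26=27], [28].
Quotient map π: X → X/∼ sends 26 ↦ [26=27], 27 ↦ [26=27], 28 ↦ [28].
For each subset V ⊆ X/∼, compute π^{-1}(V) ⊆ X and check whether π^{-1}(V) ∈ τ. V is open in τ_Q iff π^{-1}(V) ∈ τ.
  V = {}: π^{-1}(V) = ∅ ∈ τ ✓.
  V = {[26=27]}: π^{-1}(V) = {26, 27} ∉ τ ✗.
  V = {[28]}: π^{-1}(V) = {28} ∈ τ ✓.
  V = {[26=27], [28]}: π^{-1}(V) = {26, 27, 28} ∈ τ ✓.
Open sets in the quotient: τ_Q = {{}, {[28]}, {[26=27], [28]}} (3 elements).


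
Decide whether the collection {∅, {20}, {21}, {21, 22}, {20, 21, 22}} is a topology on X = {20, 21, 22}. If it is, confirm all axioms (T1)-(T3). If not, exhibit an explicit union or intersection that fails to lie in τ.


τ is NOT a topology on X.

Axiom (T1): ∅ ∈ τ? Yes; X ∈ τ? Yes.
Axiom (T2/T3): check pairwise unions and intersections of members of τ.
Counterexample for (T2): {20} ∪ {21} = {20, 21} ∉ τ. Therefore τ is NOT a topology.


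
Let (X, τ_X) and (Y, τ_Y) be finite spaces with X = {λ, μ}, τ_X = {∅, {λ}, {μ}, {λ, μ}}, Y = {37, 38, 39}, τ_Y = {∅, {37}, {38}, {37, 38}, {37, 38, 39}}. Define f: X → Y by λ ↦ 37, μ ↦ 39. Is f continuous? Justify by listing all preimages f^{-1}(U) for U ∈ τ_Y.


f IS continuous.

Compute f^{-1}(U) for each U ∈ τ_Y:
  U = ∅: f^{-1}(U) = ∅ ∈ τ_X ✓.
  U = {37}: f^{-1}(U) = {λ} ∈ τ_X ✓.
  U = {38}: f^{-1}(U) = ∅ ∈ τ_X ✓.
  U = {37, 38}: f^{-1}(U) = {λ} ∈ τ_X ✓.
  U = {37, 38, 39}: f^{-1}(U) = {λ, μ} ∈ τ_X ✓.
Every preimage lies in τ_X, so f IS continuous.


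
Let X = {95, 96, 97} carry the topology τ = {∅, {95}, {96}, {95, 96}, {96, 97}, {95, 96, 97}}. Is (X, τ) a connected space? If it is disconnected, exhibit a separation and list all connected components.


(X, τ) is disconnected; components = [{95}, {96, 97}].

Find clopen sets (U ∈ τ with X ∖ U ∈ τ):
  U = ∅, X ∖ U = {95, 96, 97} — both open, so U is clopen.
  U = {95}, X ∖ U = {96, 97} — both open, so U is clopen.
  U = {96, 97}, X ∖ U = {95} — both open, so U is clopen.
  U = {95, 96, 97}, X ∖ U = ∅ — both open, so U is clopen.
Nontrivial clopen(s) exist: e.g. {96, 97}. So (X, τ) is disconnected.
Compute connected components by grouping points that agree on all clopens:
  component: {95}
  component: {96, 97}
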